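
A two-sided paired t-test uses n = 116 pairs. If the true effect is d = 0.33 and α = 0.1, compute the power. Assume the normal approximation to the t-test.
Power ≈ 0.97

Power calculation (paired t-test, normal approximation):
z_β = d · √n - z_{α/2}
z_β = 0.33 · √116 - 1.645
z_β = 0.33 · 10.770 - 1.645
z_β = 1.909

Power = Φ(z_β) = Φ(1.909) ≈ 0.972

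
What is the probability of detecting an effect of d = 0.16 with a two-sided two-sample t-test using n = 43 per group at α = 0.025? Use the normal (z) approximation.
Power ≈ 0.07

Power calculation (two-sample t-test, normal approximation):
z_β = d · √(n/2) - z_{α/2}
z_β = 0.16 · √(43/2) - 2.241
z_β = 0.16 · 4.637 - 2.241
z_β = -1.500

Power = Φ(z_β) = Φ(-1.500) ≈ 0.067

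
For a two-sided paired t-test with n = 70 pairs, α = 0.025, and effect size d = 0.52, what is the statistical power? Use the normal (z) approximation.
Power ≈ 0.98

Power calculation (paired t-test, normal approximation):
z_β = d · √n - z_{α/2}
z_β = 0.52 · √70 - 2.241
z_β = 0.52 · 8.367 - 2.241
z_β = 2.109

Power = Φ(z_β) = Φ(2.109) ≈ 0.983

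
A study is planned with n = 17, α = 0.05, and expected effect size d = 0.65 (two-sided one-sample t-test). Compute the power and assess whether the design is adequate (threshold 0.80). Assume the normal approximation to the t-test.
Power ≈ 0.76; the study is underpowered (power < 0.80)

Power calculation (one-sample t-test, normal approximation):
z_β = d · √n - z_{α/2}
z_β = 0.65 · √17 - 1.960
z_β = 0.65 · 4.123 - 1.960
z_β = 0.720

Power = Φ(z_β) = Φ(0.720) ≈ 0.764

Effect size d = 0.65 is medium by Cohen's convention (0.2/0.5/0.8).

Threshold: power ≥ 0.80 is conventionally adequate.
Power ≈ 0.76 → the study is underpowered (power < 0.80).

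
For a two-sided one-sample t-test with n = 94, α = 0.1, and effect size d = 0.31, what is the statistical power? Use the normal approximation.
Power ≈ 0.91

Power calculation (one-sample t-test, normal approximation):
z_β = d · √n - z_{α/2}
z_β = 0.31 · √94 - 1.645
z_β = 0.31 · 9.695 - 1.645
z_β = 1.361

Power = Φ(z_β) = Φ(1.361) ≈ 0.913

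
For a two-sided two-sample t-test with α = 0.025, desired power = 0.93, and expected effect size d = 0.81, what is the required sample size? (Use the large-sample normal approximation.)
n = 43 per group

Sample size formula (two-sample t-test, normal approximation):
n = 2 · ((z_{α/2} + z_β) / d)²

z_{α/2} = 2.241 (for α = 0.025, two-sided)
z_β = 1.476 (for power = 0.93)
d = 0.81

n = 2 · ((2.241 + 1.476) / 0.81)²
n = 2 · (4.589)²
n ≈ 42.12
Round up to the next whole number: n = 43 per group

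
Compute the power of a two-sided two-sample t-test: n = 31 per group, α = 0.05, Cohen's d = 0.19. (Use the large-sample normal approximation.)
Power ≈ 0.11

Power calculation (two-sample t-test, normal approximation):
z_β = d · √(n/2) - z_{α/2}
z_β = 0.19 · √(31/2) - 1.960
z_β = 0.19 · 3.937 - 1.960
z_β = -1.212

Power = Φ(z_β) = Φ(-1.212) ≈ 0.113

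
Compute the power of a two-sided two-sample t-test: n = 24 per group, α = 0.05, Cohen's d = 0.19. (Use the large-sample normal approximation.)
Power ≈ 0.10

Power calculation (two-sample t-test, normal approximation):
z_β = d · √(n/2) - z_{α/2}
z_β = 0.19 · √(24/2) - 1.960
z_β = 0.19 · 3.464 - 1.960
z_β = -1.302

Power = Φ(z_β) = Φ(-1.302) ≈ 0.096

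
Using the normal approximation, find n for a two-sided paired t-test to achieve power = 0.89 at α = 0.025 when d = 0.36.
n = 93 pairs

Sample size formula (paired t-test, normal approximation):
n = ((z_{α/2} + z_β) / d)²

z_{α/2} = 2.241 (for α = 0.025, two-sided)
z_β = 1.227 (for power = 0.89)
d = 0.36

n = ((2.241 + 1.227) / 0.36)²
n = (9.633)²
n ≈ 92.79
Round up to the next whole number: n = 93 pairs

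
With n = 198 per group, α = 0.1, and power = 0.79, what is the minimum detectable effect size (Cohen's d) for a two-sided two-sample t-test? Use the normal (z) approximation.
d ≈ 0.25

Minimum detectable effect (two-sample t-test, normal approximation):
d = (z_{α/2} + z_β) / √(n/2)
d = (1.645 + 0.806) / √(198/2)
d = 2.451 / 9.950
d ≈ 0.25

By Cohen's convention (0.2 small / 0.5 medium / 0.8 large): small effect.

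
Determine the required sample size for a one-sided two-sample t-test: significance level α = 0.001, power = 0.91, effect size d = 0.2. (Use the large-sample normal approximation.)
n = 982 per group

Sample size formula (two-sample t-test, normal approximation):
n = 2 · ((z_α + z_β) / d)²

z_α = 3.090 (for α = 0.001, one-sided)
z_β = 1.341 (for power = 0.91)
d = 0.2

n = 2 · ((3.090 + 1.341) / 0.2)²
n = 2 · (22.155)²
n ≈ 981.69
Round up to the next whole number: n = 982 per group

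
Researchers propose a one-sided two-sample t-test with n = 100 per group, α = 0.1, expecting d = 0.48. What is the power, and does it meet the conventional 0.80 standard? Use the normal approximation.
Power ≈ 0.98; the study is adequately powered (power ≥ 0.80)

Power calculation (two-sample t-test, normal approximation):
z_β = d · √(n/2) - z_α
z_β = 0.48 · √(100/2) - 1.282
z_β = 0.48 · 7.071 - 1.282
z_β = 2.113

Power = Φ(z_β) = Φ(2.113) ≈ 0.983

Effect size d = 0.48 is small by Cohen's convention (0.2/0.5/0.8).

Threshold: power ≥ 0.80 is conventionally adequate.
Power ≈ 0.98 → the study is adequately powered (power ≥ 0.80).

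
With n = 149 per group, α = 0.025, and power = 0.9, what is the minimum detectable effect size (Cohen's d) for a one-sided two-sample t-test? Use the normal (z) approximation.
d ≈ 0.38

Minimum detectable effect (two-sample t-test, normal approximation):
d = (z_α + z_β) / √(n/2)
d = (1.960 + 1.282) / √(149/2)
d = 3.242 / 8.631
d ≈ 0.38

By Cohen's convention (0.2 small / 0.5 medium / 0.8 large): small effect.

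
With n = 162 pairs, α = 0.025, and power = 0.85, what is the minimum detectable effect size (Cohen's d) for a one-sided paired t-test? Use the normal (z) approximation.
d ≈ 0.24

Minimum detectable effect (paired t-test, normal approximation):
d = (z_α + z_β) / √n
d = (1.960 + 1.036) / √162
d = 2.996 / 12.728
d ≈ 0.24

By Cohen's convention (0.2 small / 0.5 medium / 0.8 large): small effect.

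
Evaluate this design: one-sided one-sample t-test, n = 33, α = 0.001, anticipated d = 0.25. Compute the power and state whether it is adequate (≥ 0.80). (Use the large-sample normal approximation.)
Power ≈ 0.05; the study is underpowered (power < 0.80)

Power calculation (one-sample t-test, normal approximation):
z_β = d · √n - z_α
z_β = 0.25 · √33 - 3.090
z_β = 0.25 · 5.745 - 3.090
z_β = -1.654

Power = Φ(z_β) = Φ(-1.654) ≈ 0.049

Effect size d = 0.25 is small by Cohen's convention (0.2/0.5/0.8).

Threshold: power ≥ 0.80 is conventionally adequate.
Power ≈ 0.05 → the study is underpowered (power < 0.80).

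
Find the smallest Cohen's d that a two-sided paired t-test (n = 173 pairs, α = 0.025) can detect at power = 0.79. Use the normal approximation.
d ≈ 0.23

Minimum detectable effect (paired t-test, normal approximation):
d = (z_{α/2} + z_β) / √n
d = (2.241 + 0.806) / √173
d = 3.048 / 13.153
d ≈ 0.23

By Cohen's convention (0.2 small / 0.5 medium / 0.8 large): small effect.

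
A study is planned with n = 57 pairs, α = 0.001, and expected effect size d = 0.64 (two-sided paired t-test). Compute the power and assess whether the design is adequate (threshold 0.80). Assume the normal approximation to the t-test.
Power ≈ 0.94; the study is adequately powered (power ≥ 0.80)

Power calculation (paired t-test, normal approximation):
z_β = d · √n - z_{α/2}
z_β = 0.64 · √57 - 3.291
z_β = 0.64 · 7.550 - 3.291
z_β = 1.541

Power = Φ(z_β) = Φ(1.541) ≈ 0.938

Effect size d = 0.64 is medium by Cohen's convention (0.2/0.5/0.8).

Threshold: power ≥ 0.80 is conventionally adequate.
Power ≈ 0.94 → the study is adequately powered (power ≥ 0.80).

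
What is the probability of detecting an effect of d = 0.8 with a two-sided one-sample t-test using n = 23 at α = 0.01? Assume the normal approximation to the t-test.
Power ≈ 0.90

Power calculation (one-sample t-test, normal approximation):
z_β = d · √n - z_{α/2}
z_β = 0.8 · √23 - 2.576
z_β = 0.8 · 4.796 - 2.576
z_β = 1.261

Power = Φ(z_β) = Φ(1.261) ≈ 0.896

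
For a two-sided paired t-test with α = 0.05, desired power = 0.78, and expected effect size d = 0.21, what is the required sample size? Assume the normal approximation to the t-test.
n = 170 pairs

Sample size formula (paired t-test, normal approximation):
n = ((z_{α/2} + z_β) / d)²

z_{α/2} = 1.960 (for α = 0.05, two-sided)
z_β = 0.772 (for power = 0.78)
d = 0.21

n = ((1.960 + 0.772) / 0.21)²
n = (13.010)²
n ≈ 169.26
Round up to the next whole number: n = 170 pairs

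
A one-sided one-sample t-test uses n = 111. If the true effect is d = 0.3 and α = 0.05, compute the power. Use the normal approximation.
Power ≈ 0.94

Power calculation (one-sample t-test, normal approximation):
z_β = d · √n - z_α
z_β = 0.3 · √111 - 1.645
z_β = 0.3 · 10.536 - 1.645
z_β = 1.516

Power = Φ(z_β) = Φ(1.516) ≈ 0.935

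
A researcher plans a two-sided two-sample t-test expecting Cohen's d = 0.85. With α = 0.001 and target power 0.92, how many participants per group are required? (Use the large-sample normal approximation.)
n = 62 per group

Sample size formula (two-sample t-test, normal approximation):
n = 2 · ((z_{α/2} + z_β) / d)²

z_{α/2} = 3.291 (for α = 0.001, two-sided)
z_β = 1.405 (for power = 0.92)
d = 0.85

n = 2 · ((3.291 + 1.405) / 0.85)²
n = 2 · (5.525)²
n ≈ 61.05
Round up to the next whole number: n = 62 per group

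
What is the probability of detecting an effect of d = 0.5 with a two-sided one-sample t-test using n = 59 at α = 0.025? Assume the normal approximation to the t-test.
Power ≈ 0.95

Power calculation (one-sample t-test, normal approximation):
z_β = d · √n - z_{α/2}
z_β = 0.5 · √59 - 2.241
z_β = 0.5 · 7.681 - 2.241
z_β = 1.599

Power = Φ(z_β) = Φ(1.599) ≈ 0.945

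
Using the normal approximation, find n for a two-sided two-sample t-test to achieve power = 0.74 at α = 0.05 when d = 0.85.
n = 19 per group

Sample size formula (two-sample t-test, normal approximation):
n = 2 · ((z_{α/2} + z_β) / d)²

z_{α/2} = 1.960 (for α = 0.05, two-sided)
z_β = 0.643 (for power = 0.74)
d = 0.85

n = 2 · ((1.960 + 0.643) / 0.85)²
n = 2 · (3.062)²
n ≈ 18.75
Round up to the next whole number: n = 19 per group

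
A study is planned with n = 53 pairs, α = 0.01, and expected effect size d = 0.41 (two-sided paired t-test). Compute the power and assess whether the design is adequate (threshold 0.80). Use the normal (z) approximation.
Power ≈ 0.66; the study is underpowered (power < 0.80)

Power calculation (paired t-test, normal approximation):
z_β = d · √n - z_{α/2}
z_β = 0.41 · √53 - 2.576
z_β = 0.41 · 7.280 - 2.576
z_β = 0.409

Power = Φ(z_β) = Φ(0.409) ≈ 0.659

Effect size d = 0.41 is small by Cohen's convention (0.2/0.5/0.8).

Threshold: power ≥ 0.80 is conventionally adequate.
Power ≈ 0.66 → the study is underpowered (power < 0.80).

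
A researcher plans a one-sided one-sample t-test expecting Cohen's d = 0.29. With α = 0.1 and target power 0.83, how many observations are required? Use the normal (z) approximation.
n = 60

Sample size formula (one-sample t-test, normal approximation):
n = ((z_α + z_β) / d)²

z_α = 1.282 (for α = 0.1, one-sided)
z_β = 0.954 (for power = 0.83)
d = 0.29

n = ((1.282 + 0.954) / 0.29)²
n = (7.710)²
n ≈ 59.44
Round up to the next whole number: n = 60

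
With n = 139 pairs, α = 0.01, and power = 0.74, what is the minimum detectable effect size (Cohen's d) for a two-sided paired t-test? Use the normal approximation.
d ≈ 0.27

Minimum detectable effect (paired t-test, normal approximation):
d = (z_{α/2} + z_β) / √n
d = (2.576 + 0.643) / √139
d = 3.219 / 11.790
d ≈ 0.27

By Cohen's convention (0.2 small / 0.5 medium / 0.8 large): small effect.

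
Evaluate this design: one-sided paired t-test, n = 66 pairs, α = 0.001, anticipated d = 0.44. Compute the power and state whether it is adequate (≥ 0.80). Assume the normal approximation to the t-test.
Power ≈ 0.69; the study is underpowered (power < 0.80)

Power calculation (paired t-test, normal approximation):
z_β = d · √n - z_α
z_β = 0.44 · √66 - 3.090
z_β = 0.44 · 8.124 - 3.090
z_β = 0.484

Power = Φ(z_β) = Φ(0.484) ≈ 0.686

Effect size d = 0.44 is small by Cohen's convention (0.2/0.5/0.8).

Threshold: power ≥ 0.80 is conventionally adequate.
Power ≈ 0.69 → the study is underpowered (power < 0.80).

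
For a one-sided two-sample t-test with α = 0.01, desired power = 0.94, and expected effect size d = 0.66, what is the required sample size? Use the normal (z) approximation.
n = 70 per group

Sample size formula (two-sample t-test, normal approximation):
n = 2 · ((z_α + z_β) / d)²

z_α = 2.326 (for α = 0.01, one-sided)
z_β = 1.555 (for power = 0.94)
d = 0.66

n = 2 · ((2.326 + 1.555) / 0.66)²
n = 2 · (5.880)²
n ≈ 69.15
Round up to the next whole number: n = 70 per group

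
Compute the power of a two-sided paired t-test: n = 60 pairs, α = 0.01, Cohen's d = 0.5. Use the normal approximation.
Power ≈ 0.90

Power calculation (paired t-test, normal approximation):
z_β = d · √n - z_{α/2}
z_β = 0.5 · √60 - 2.576
z_β = 0.5 · 7.746 - 2.576
z_β = 1.297

Power = Φ(z_β) = Φ(1.297) ≈ 0.903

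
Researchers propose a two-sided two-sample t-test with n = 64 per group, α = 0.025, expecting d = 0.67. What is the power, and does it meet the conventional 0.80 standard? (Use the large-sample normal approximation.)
Power ≈ 0.94; the study is adequately powered (power ≥ 0.80)

Power calculation (two-sample t-test, normal approximation):
z_β = d · √(n/2) - z_{α/2}
z_β = 0.67 · √(64/2) - 2.241
z_β = 0.67 · 5.657 - 2.241
z_β = 1.549

Power = Φ(z_β) = Φ(1.549) ≈ 0.939

Effect size d = 0.67 is medium by Cohen's convention (0.2/0.5/0.8).

Threshold: power ≥ 0.80 is conventionally adequate.
Power ≈ 0.94 → the study is adequately powered (power ≥ 0.80).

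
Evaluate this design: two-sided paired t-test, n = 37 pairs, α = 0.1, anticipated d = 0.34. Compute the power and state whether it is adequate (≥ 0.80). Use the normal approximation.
Power ≈ 0.66; the study is underpowered (power < 0.80)

Power calculation (paired t-test, normal approximation):
z_β = d · √n - z_{α/2}
z_β = 0.34 · √37 - 1.645
z_β = 0.34 · 6.083 - 1.645
z_β = 0.423

Power = Φ(z_β) = Φ(0.423) ≈ 0.664

Effect size d = 0.34 is small by Cohen's convention (0.2/0.5/0.8).

Threshold: power ≥ 0.80 is conventionally adequate.
Power ≈ 0.66 → the study is underpowered (power < 0.80).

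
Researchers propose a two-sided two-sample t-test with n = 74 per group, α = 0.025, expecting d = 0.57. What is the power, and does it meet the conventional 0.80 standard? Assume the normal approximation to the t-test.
Power ≈ 0.89; the study is adequately powered (power ≥ 0.80)

Power calculation (two-sample t-test, normal approximation):
z_β = d · √(n/2) - z_{α/2}
z_β = 0.57 · √(74/2) - 2.241
z_β = 0.57 · 6.083 - 2.241
z_β = 1.226

Power = Φ(z_β) = Φ(1.226) ≈ 0.890

Effect size d = 0.57 is medium by Cohen's convention (0.2/0.5/0.8).

Threshold: power ≥ 0.80 is conventionally adequate.
Power ≈ 0.89 → the study is adequately powered (power ≥ 0.80).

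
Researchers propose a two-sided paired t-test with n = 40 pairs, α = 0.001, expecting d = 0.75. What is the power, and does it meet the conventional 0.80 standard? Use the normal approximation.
Power ≈ 0.93; the study is adequately powered (power ≥ 0.80)

Power calculation (paired t-test, normal approximation):
z_β = d · √n - z_{α/2}
z_β = 0.75 · √40 - 3.291
z_β = 0.75 · 6.325 - 3.291
z_β = 1.453

Power = Φ(z_β) = Φ(1.453) ≈ 0.927

Effect size d = 0.75 is medium by Cohen's convention (0.2/0.5/0.8).

Threshold: power ≥ 0.80 is conventionally adequate.
Power ≈ 0.93 → the study is adequately powered (power ≥ 0.80).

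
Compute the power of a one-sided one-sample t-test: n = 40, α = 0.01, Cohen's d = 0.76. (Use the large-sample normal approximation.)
Power ≈ 0.99

Power calculation (one-sample t-test, normal approximation):
z_β = d · √n - z_α
z_β = 0.76 · √40 - 2.326
z_β = 0.76 · 6.325 - 2.326
z_β = 2.480

Power = Φ(z_β) = Φ(2.480) ≈ 0.993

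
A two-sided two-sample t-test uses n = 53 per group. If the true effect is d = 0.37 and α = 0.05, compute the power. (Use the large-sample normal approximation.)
Power ≈ 0.48

Power calculation (two-sample t-test, normal approximation):
z_β = d · √(n/2) - z_{α/2}
z_β = 0.37 · √(53/2) - 1.960
z_β = 0.37 · 5.148 - 1.960
z_β = -0.055

Power = Φ(z_β) = Φ(-0.055) ≈ 0.478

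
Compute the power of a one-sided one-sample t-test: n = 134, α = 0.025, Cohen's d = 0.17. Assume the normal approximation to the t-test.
Power ≈ 0.50

Power calculation (one-sample t-test, normal approximation):
z_β = d · √n - z_α
z_β = 0.17 · √134 - 1.960
z_β = 0.17 · 11.576 - 1.960
z_β = 0.008

Power = Φ(z_β) = Φ(0.008) ≈ 0.503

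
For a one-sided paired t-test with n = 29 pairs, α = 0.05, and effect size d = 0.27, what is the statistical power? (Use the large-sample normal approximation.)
Power ≈ 0.42

Power calculation (paired t-test, normal approximation):
z_β = d · √n - z_α
z_β = 0.27 · √29 - 1.645
z_β = 0.27 · 5.385 - 1.645
z_β = -0.191

Power = Φ(z_β) = Φ(-0.191) ≈ 0.424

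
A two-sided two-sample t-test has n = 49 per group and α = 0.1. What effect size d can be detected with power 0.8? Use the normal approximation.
d ≈ 0.50

Minimum detectable effect (two-sample t-test, normal approximation):
d = (z_{α/2} + z_β) / √(n/2)
d = (1.645 + 0.842) / √(49/2)
d = 2.486 / 4.950
d ≈ 0.50

By Cohen's convention (0.2 small / 0.5 medium / 0.8 large): medium effect.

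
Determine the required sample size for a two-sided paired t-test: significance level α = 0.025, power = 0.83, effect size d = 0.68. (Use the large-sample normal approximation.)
n = 23 pairs

Sample size formula (paired t-test, normal approximation):
n = ((z_{α/2} + z_β) / d)²

z_{α/2} = 2.241 (for α = 0.025, two-sided)
z_β = 0.954 (for power = 0.83)
d = 0.68

n = ((2.241 + 0.954) / 0.68)²
n = (4.699)²
n ≈ 22.08
Round up to the next whole number: n = 23 pairs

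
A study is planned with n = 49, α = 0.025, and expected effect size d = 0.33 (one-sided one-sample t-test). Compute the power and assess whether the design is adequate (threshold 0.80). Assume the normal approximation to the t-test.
Power ≈ 0.64; the study is underpowered (power < 0.80)

Power calculation (one-sample t-test, normal approximation):
z_β = d · √n - z_α
z_β = 0.33 · √49 - 1.960
z_β = 0.33 · 7.000 - 1.960
z_β = 0.350

Power = Φ(z_β) = Φ(0.350) ≈ 0.637

Effect size d = 0.33 is small by Cohen's convention (0.2/0.5/0.8).

Threshold: power ≥ 0.80 is conventionally adequate.
Power ≈ 0.64 → the study is underpowered (power < 0.80).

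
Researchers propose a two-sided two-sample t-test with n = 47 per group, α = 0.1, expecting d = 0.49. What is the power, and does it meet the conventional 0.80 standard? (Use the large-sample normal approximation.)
Power ≈ 0.77; the study is underpowered (power < 0.80)

Power calculation (two-sample t-test, normal approximation):
z_β = d · √(n/2) - z_{α/2}
z_β = 0.49 · √(47/2) - 1.645
z_β = 0.49 · 4.848 - 1.645
z_β = 0.731

Power = Φ(z_β) = Φ(0.731) ≈ 0.767

Effect size d = 0.49 is small by Cohen's convention (0.2/0.5/0.8).

Threshold: power ≥ 0.80 is conventionally adequate.
Power ≈ 0.77 → the study is underpowered (power < 0.80).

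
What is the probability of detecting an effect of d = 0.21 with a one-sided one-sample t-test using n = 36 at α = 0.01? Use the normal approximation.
Power ≈ 0.14

Power calculation (one-sample t-test, normal approximation):
z_β = d · √n - z_α
z_β = 0.21 · √36 - 2.326
z_β = 0.21 · 6.000 - 2.326
z_β = -1.066

Power = Φ(z_β) = Φ(-1.066) ≈ 0.143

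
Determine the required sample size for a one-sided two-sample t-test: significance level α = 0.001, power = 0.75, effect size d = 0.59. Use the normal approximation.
n = 82 per group

Sample size formula (two-sample t-test, normal approximation):
n = 2 · ((z_α + z_β) / d)²

z_α = 3.090 (for α = 0.001, one-sided)
z_β = 0.674 (for power = 0.75)
d = 0.59

n = 2 · ((3.090 + 0.674) / 0.59)²
n = 2 · (6.380)²
n ≈ 81.41
Round up to the next whole number: n = 82 per group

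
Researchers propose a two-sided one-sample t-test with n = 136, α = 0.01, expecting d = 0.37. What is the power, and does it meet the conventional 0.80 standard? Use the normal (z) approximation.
Power ≈ 0.96; the study is adequately powered (power ≥ 0.80)

Power calculation (one-sample t-test, normal approximation):
z_β = d · √n - z_{α/2}
z_β = 0.37 · √136 - 2.576
z_β = 0.37 · 11.662 - 2.576
z_β = 1.739

Power = Φ(z_β) = Φ(1.739) ≈ 0.959

Effect size d = 0.37 is small by Cohen's convention (0.2/0.5/0.8).

Threshold: power ≥ 0.80 is conventionally adequate.
Power ≈ 0.96 → the study is adequately powered (power ≥ 0.80).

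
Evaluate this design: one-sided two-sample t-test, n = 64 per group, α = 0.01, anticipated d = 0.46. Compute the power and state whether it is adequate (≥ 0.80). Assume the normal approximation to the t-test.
Power ≈ 0.61; the study is underpowered (power < 0.80)

Power calculation (two-sample t-test, normal approximation):
z_β = d · √(n/2) - z_α
z_β = 0.46 · √(64/2) - 2.326
z_β = 0.46 · 5.657 - 2.326
z_β = 0.276

Power = Φ(z_β) = Φ(0.276) ≈ 0.609

Effect size d = 0.46 is small by Cohen's convention (0.2/0.5/0.8).

Threshold: power ≥ 0.80 is conventionally adequate.
Power ≈ 0.61 → the study is underpowered (power < 0.80).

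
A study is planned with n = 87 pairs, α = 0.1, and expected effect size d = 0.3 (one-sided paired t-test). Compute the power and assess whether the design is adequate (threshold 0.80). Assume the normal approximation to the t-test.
Power ≈ 0.94; the study is adequately powered (power ≥ 0.80)

Power calculation (paired t-test, normal approximation):
z_β = d · √n - z_α
z_β = 0.3 · √87 - 1.282
z_β = 0.3 · 9.327 - 1.282
z_β = 1.517

Power = Φ(z_β) = Φ(1.517) ≈ 0.935

Effect size d = 0.3 is small by Cohen's convention (0.2/0.5/0.8).

Threshold: power ≥ 0.80 is conventionally adequate.
Power ≈ 0.94 → the study is adequately powered (power ≥ 0.80).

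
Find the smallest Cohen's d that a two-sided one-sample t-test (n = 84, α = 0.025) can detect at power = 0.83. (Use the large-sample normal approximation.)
d ≈ 0.35

Minimum detectable effect (one-sample t-test, normal approximation):
d = (z_{α/2} + z_β) / √n
d = (2.241 + 0.954) / √84
d = 3.196 / 9.165
d ≈ 0.35

By Cohen's convention (0.2 small / 0.5 medium / 0.8 large): small effect.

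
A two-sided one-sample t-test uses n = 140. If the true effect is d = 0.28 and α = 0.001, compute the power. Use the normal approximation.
Power ≈ 0.51

Power calculation (one-sample t-test, normal approximation):
z_β = d · √n - z_{α/2}
z_β = 0.28 · √140 - 3.291
z_β = 0.28 · 11.832 - 3.291
z_β = 0.022

Power = Φ(z_β) = Φ(0.022) ≈ 0.509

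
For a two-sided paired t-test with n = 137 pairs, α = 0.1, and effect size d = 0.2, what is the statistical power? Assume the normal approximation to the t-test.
Power ≈ 0.76

Power calculation (paired t-test, normal approximation):
z_β = d · √n - z_{α/2}
z_β = 0.2 · √137 - 1.645
z_β = 0.2 · 11.705 - 1.645
z_β = 0.696

Power = Φ(z_β) = Φ(0.696) ≈ 0.757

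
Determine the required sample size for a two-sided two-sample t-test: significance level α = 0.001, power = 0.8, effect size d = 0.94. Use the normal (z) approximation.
n = 39 per group

Sample size formula (two-sample t-test, normal approximation):
n = 2 · ((z_{α/2} + z_β) / d)²

z_{α/2} = 3.291 (for α = 0.001, two-sided)
z_β = 0.842 (for power = 0.8)
d = 0.94

n = 2 · ((3.291 + 0.842) / 0.94)²
n = 2 · (4.397)²
n ≈ 38.67
Round up to the next whole number: n = 39 per group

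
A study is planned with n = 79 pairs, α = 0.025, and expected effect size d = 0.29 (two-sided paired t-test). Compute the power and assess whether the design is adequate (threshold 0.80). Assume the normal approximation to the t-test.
Power ≈ 0.63; the study is underpowered (power < 0.80)

Power calculation (paired t-test, normal approximation):
z_β = d · √n - z_{α/2}
z_β = 0.29 · √79 - 2.241
z_β = 0.29 · 8.888 - 2.241
z_β = 0.336

Power = Φ(z_β) = Φ(0.336) ≈ 0.632

Effect size d = 0.29 is small by Cohen's convention (0.2/0.5/0.8).

Threshold: power ≥ 0.80 is conventionally adequate.
Power ≈ 0.63 → the study is underpowered (power < 0.80).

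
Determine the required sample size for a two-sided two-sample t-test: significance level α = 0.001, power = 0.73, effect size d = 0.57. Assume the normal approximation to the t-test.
n = 94 per group

Sample size formula (two-sample t-test, normal approximation):
n = 2 · ((z_{α/2} + z_β) / d)²

z_{α/2} = 3.291 (for α = 0.001, two-sided)
z_β = 0.613 (for power = 0.73)
d = 0.57

n = 2 · ((3.291 + 0.613) / 0.57)²
n = 2 · (6.849)²
n ≈ 93.82
Round up to the next whole number: n = 94 per group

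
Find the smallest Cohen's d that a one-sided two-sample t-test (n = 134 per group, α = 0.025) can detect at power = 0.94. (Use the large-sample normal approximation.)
d ≈ 0.43

Minimum detectable effect (two-sample t-test, normal approximation):
d = (z_α + z_β) / √(n/2)
d = (1.960 + 1.555) / √(134/2)
d = 3.515 / 8.185
d ≈ 0.43

By Cohen's convention (0.2 small / 0.5 medium / 0.8 large): small effect.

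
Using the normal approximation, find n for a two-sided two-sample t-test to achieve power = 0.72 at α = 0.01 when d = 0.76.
n = 35 per group

Sample size formula (two-sample t-test, normal approximation):
n = 2 · ((z_{α/2} + z_β) / d)²

z_{α/2} = 2.576 (for α = 0.01, two-sided)
z_β = 0.583 (for power = 0.72)
d = 0.76

n = 2 · ((2.576 + 0.583) / 0.76)²
n = 2 · (4.157)²
n ≈ 34.56
Round up to the next whole number: n = 35 per group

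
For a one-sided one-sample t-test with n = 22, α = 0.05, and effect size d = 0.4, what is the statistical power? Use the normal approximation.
Power ≈ 0.59

Power calculation (one-sample t-test, normal approximation):
z_β = d · √n - z_α
z_β = 0.4 · √22 - 1.645
z_β = 0.4 · 4.690 - 1.645
z_β = 0.231

Power = Φ(z_β) = Φ(0.231) ≈ 0.591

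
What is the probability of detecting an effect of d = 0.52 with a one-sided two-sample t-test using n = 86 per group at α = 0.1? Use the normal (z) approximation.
Power ≈ 0.98

Power calculation (two-sample t-test, normal approximation):
z_β = d · √(n/2) - z_α
z_β = 0.52 · √(86/2) - 1.282
z_β = 0.52 · 6.557 - 1.282
z_β = 2.128

Power = Φ(z_β) = Φ(2.128) ≈ 0.983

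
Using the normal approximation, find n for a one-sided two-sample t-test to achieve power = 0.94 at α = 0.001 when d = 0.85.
n = 60 per group

Sample size formula (two-sample t-test, normal approximation):
n = 2 · ((z_α + z_β) / d)²

z_α = 3.090 (for α = 0.001, one-sided)
z_β = 1.555 (for power = 0.94)
d = 0.85

n = 2 · ((3.090 + 1.555) / 0.85)²
n = 2 · (5.465)²
n ≈ 59.73
Round up to the next whole number: n = 60 per group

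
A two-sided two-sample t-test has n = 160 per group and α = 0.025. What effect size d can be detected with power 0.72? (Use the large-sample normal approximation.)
d ≈ 0.32

Minimum detectable effect (two-sample t-test, normal approximation):
d = (z_{α/2} + z_β) / √(n/2)
d = (2.241 + 0.583) / √(160/2)
d = 2.824 / 8.944
d ≈ 0.32

By Cohen's convention (0.2 small / 0.5 medium / 0.8 large): small effect.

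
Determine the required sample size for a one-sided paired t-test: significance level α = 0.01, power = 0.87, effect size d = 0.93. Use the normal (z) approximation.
n = 14 pairs

Sample size formula (paired t-test, normal approximation):
n = ((z_α + z_β) / d)²

z_α = 2.326 (for α = 0.01, one-sided)
z_β = 1.126 (for power = 0.87)
d = 0.93

n = ((2.326 + 1.126) / 0.93)²
n = (3.712)²
n ≈ 13.78
Round up to the next whole number: n = 14 pairs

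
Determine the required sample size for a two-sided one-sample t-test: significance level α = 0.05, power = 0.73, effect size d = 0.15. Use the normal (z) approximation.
n = 295

Sample size formula (one-sample t-test, normal approximation):
n = ((z_{α/2} + z_β) / d)²

z_{α/2} = 1.960 (for α = 0.05, two-sided)
z_β = 0.613 (for power = 0.73)
d = 0.15

n = ((1.960 + 0.613) / 0.15)²
n = (17.153)²
n ≈ 294.23
Round up to the next whole number: n = 295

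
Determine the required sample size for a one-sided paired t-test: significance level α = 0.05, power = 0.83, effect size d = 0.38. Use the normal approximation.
n = 47 pairs

Sample size formula (paired t-test, normal approximation):
n = ((z_α + z_β) / d)²

z_α = 1.645 (for α = 0.05, one-sided)
z_β = 0.954 (for power = 0.83)
d = 0.38

n = ((1.645 + 0.954) / 0.38)²
n = (6.839)²
n ≈ 46.77
Round up to the next whole number: n = 47 pairs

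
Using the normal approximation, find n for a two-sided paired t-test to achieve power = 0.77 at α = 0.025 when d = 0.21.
n = 202 pairs

Sample size formula (paired t-test, normal approximation):
n = ((z_{α/2} + z_β) / d)²

z_{α/2} = 2.241 (for α = 0.025, two-sided)
z_β = 0.739 (for power = 0.77)
d = 0.21

n = ((2.241 + 0.739) / 0.21)²
n = (14.190)²
n ≈ 201.36
Round up to the next whole number: n = 202 pairs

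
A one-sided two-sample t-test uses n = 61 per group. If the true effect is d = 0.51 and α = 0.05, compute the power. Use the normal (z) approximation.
Power ≈ 0.88

Power calculation (two-sample t-test, normal approximation):
z_β = d · √(n/2) - z_α
z_β = 0.51 · √(61/2) - 1.645
z_β = 0.51 · 5.523 - 1.645
z_β = 1.172

Power = Φ(z_β) = Φ(1.172) ≈ 0.879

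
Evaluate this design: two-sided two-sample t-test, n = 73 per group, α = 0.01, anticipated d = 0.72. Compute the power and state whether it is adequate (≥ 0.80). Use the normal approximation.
Power ≈ 0.96; the study is adequately powered (power ≥ 0.80)

Power calculation (two-sample t-test, normal approximation):
z_β = d · √(n/2) - z_{α/2}
z_β = 0.72 · √(73/2) - 2.576
z_β = 0.72 · 6.042 - 2.576
z_β = 1.774

Power = Φ(z_β) = Φ(1.774) ≈ 0.962

Effect size d = 0.72 is medium by Cohen's convention (0.2/0.5/0.8).

Threshold: power ≥ 0.80 is conventionally adequate.
Power ≈ 0.96 → the study is adequately powered (power ≥ 0.80).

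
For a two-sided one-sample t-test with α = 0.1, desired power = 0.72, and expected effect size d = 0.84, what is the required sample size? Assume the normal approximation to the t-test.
n = 8

Sample size formula (one-sample t-test, normal approximation):
n = ((z_{α/2} + z_β) / d)²

z_{α/2} = 1.645 (for α = 0.1, two-sided)
z_β = 0.583 (for power = 0.72)
d = 0.84

n = ((1.645 + 0.583) / 0.84)²
n = (2.652)²
n ≈ 7.03
Round up to the next whole number: n = 8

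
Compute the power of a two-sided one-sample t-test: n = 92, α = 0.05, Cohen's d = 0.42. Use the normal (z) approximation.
Power ≈ 0.98

Power calculation (one-sample t-test, normal approximation):
z_β = d · √n - z_{α/2}
z_β = 0.42 · √92 - 1.960
z_β = 0.42 · 9.592 - 1.960
z_β = 2.069

Power = Φ(z_β) = Φ(2.069) ≈ 0.981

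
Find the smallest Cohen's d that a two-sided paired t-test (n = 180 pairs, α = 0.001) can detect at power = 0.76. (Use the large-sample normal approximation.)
d ≈ 0.30

Minimum detectable effect (paired t-test, normal approximation):
d = (z_{α/2} + z_β) / √n
d = (3.291 + 0.706) / √180
d = 3.997 / 13.416
d ≈ 0.30

By Cohen's convention (0.2 small / 0.5 medium / 0.8 large): small effect.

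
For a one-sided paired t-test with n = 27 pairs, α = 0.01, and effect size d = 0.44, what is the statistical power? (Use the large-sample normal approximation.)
Power ≈ 0.48

Power calculation (paired t-test, normal approximation):
z_β = d · √n - z_α
z_β = 0.44 · √27 - 2.326
z_β = 0.44 · 5.196 - 2.326
z_β = -0.040

Power = Φ(z_β) = Φ(-0.040) ≈ 0.484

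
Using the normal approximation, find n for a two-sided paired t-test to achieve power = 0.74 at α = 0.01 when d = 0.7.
n = 22 pairs

Sample size formula (paired t-test, normal approximation):
n = ((z_{α/2} + z_β) / d)²

z_{α/2} = 2.576 (for α = 0.01, two-sided)
z_β = 0.643 (for power = 0.74)
d = 0.7

n = ((2.576 + 0.643) / 0.7)²
n = (4.599)²
n ≈ 21.15
Round up to the next whole number: n = 22 pairs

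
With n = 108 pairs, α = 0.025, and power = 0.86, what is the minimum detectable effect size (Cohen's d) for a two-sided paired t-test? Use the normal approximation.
d ≈ 0.32

Minimum detectable effect (paired t-test, normal approximation):
d = (z_{α/2} + z_β) / √n
d = (2.241 + 1.080) / √108
d = 3.322 / 10.392
d ≈ 0.32

By Cohen's convention (0.2 small / 0.5 medium / 0.8 large): small effect.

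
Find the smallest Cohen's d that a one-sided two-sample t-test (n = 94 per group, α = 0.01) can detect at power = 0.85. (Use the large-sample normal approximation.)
d ≈ 0.49

Minimum detectable effect (two-sample t-test, normal approximation):
d = (z_α + z_β) / √(n/2)
d = (2.326 + 1.036) / √(94/2)
d = 3.363 / 6.856
d ≈ 0.49

By Cohen's convention (0.2 small / 0.5 medium / 0.8 large): small effect.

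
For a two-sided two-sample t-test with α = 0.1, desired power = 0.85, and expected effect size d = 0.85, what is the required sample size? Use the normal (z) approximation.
n = 20 per group

Sample size formula (two-sample t-test, normal approximation):
n = 2 · ((z_{α/2} + z_β) / d)²

z_{α/2} = 1.645 (for α = 0.1, two-sided)
z_β = 1.036 (for power = 0.85)
d = 0.85

n = 2 · ((1.645 + 1.036) / 0.85)²
n = 2 · (3.154)²
n ≈ 19.90
Round up to the next whole number: n = 20 per group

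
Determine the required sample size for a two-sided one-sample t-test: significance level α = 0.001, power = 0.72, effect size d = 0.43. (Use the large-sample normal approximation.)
n = 82

Sample size formula (one-sample t-test, normal approximation):
n = ((z_{α/2} + z_β) / d)²

z_{α/2} = 3.291 (for α = 0.001, two-sided)
z_β = 0.583 (for power = 0.72)
d = 0.43

n = ((3.291 + 0.583) / 0.43)²
n = (9.009)²
n ≈ 81.16
Round up to the next whole number: n = 82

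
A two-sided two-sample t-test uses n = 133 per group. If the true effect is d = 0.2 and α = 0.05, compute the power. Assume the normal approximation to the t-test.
Power ≈ 0.37

Power calculation (two-sample t-test, normal approximation):
z_β = d · √(n/2) - z_{α/2}
z_β = 0.2 · √(133/2) - 1.960
z_β = 0.2 · 8.155 - 1.960
z_β = -0.329

Power = Φ(z_β) = Φ(-0.329) ≈ 0.371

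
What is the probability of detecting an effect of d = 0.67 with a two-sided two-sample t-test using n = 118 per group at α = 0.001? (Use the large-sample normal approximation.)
Power ≈ 0.97

Power calculation (two-sample t-test, normal approximation):
z_β = d · √(n/2) - z_{α/2}
z_β = 0.67 · √(118/2) - 3.291
z_β = 0.67 · 7.681 - 3.291
z_β = 1.856

Power = Φ(z_β) = Φ(1.856) ≈ 0.968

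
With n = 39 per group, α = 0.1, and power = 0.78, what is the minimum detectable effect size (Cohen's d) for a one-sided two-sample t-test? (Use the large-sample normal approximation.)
d ≈ 0.47

Minimum detectable effect (two-sample t-test, normal approximation):
d = (z_α + z_β) / √(n/2)
d = (1.282 + 0.772) / √(39/2)
d = 2.054 / 4.416
d ≈ 0.47

By Cohen's convention (0.2 small / 0.5 medium / 0.8 large): small effect.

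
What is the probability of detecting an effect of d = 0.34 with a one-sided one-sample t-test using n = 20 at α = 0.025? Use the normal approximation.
Power ≈ 0.33

Power calculation (one-sample t-test, normal approximation):
z_β = d · √n - z_α
z_β = 0.34 · √20 - 1.960
z_β = 0.34 · 4.472 - 1.960
z_β = -0.439

Power = Φ(z_β) = Φ(-0.439) ≈ 0.330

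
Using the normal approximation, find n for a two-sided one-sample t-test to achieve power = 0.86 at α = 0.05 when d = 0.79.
n = 15

Sample size formula (one-sample t-test, normal approximation):
n = ((z_{α/2} + z_β) / d)²

z_{α/2} = 1.960 (for α = 0.05, two-sided)
z_β = 1.080 (for power = 0.86)
d = 0.79

n = ((1.960 + 1.080) / 0.79)²
n = (3.848)²
n ≈ 14.81
Round up to the next whole number: n = 15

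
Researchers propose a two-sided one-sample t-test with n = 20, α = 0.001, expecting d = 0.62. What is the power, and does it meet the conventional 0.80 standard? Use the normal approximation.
Power ≈ 0.30; the study is underpowered (power < 0.80)

Power calculation (one-sample t-test, normal approximation):
z_β = d · √n - z_{α/2}
z_β = 0.62 · √20 - 3.291
z_β = 0.62 · 4.472 - 3.291
z_β = -0.518

Power = Φ(z_β) = Φ(-0.518) ≈ 0.302

Effect size d = 0.62 is medium by Cohen's convention (0.2/0.5/0.8).

Threshold: power ≥ 0.80 is conventionally adequate.
Power ≈ 0.30 → the study is underpowered (power < 0.80).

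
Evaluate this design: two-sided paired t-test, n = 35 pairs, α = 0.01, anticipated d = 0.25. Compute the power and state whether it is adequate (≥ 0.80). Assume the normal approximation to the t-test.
Power ≈ 0.14; the study is underpowered (power < 0.80)

Power calculation (paired t-test, normal approximation):
z_β = d · √n - z_{α/2}
z_β = 0.25 · √35 - 2.576
z_β = 0.25 · 5.916 - 2.576
z_β = -1.097

Power = Φ(z_β) = Φ(-1.097) ≈ 0.136

Effect size d = 0.25 is small by Cohen's convention (0.2/0.5/0.8).

Threshold: power ≥ 0.80 is conventionally adequate.
Power ≈ 0.14 → the study is underpowered (power < 0.80).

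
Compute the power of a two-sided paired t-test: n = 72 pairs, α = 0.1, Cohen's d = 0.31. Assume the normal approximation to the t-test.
Power ≈ 0.84

Power calculation (paired t-test, normal approximation):
z_β = d · √n - z_{α/2}
z_β = 0.31 · √72 - 1.645
z_β = 0.31 · 8.485 - 1.645
z_β = 0.986

Power = Φ(z_β) = Φ(0.986) ≈ 0.838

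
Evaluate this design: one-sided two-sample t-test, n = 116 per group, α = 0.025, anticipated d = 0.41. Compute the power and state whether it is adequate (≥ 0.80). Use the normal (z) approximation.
Power ≈ 0.88; the study is adequately powered (power ≥ 0.80)

Power calculation (two-sample t-test, normal approximation):
z_β = d · √(n/2) - z_α
z_β = 0.41 · √(116/2) - 1.960
z_β = 0.41 · 7.616 - 1.960
z_β = 1.163

Power = Φ(z_β) = Φ(1.163) ≈ 0.877

Effect size d = 0.41 is small by Cohen's convention (0.2/0.5/0.8).

Threshold: power ≥ 0.80 is conventionally adequate.
Power ≈ 0.88 → the study is adequately powered (power ≥ 0.80).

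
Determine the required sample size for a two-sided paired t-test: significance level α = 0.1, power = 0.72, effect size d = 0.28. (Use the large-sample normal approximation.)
n = 64 pairs

Sample size formula (paired t-test, normal approximation):
n = ((z_{α/2} + z_β) / d)²

z_{α/2} = 1.645 (for α = 0.1, two-sided)
z_β = 0.583 (for power = 0.72)
d = 0.28

n = ((1.645 + 0.583) / 0.28)²
n = (7.957)²
n ≈ 63.31
Round up to the next whole number: n = 64 pairs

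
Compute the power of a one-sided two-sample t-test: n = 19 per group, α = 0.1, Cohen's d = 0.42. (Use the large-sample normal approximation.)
Power ≈ 0.51

Power calculation (two-sample t-test, normal approximation):
z_β = d · √(n/2) - z_α
z_β = 0.42 · √(19/2) - 1.282
z_β = 0.42 · 3.082 - 1.282
z_β = 0.013

Power = Φ(z_β) = Φ(0.013) ≈ 0.505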